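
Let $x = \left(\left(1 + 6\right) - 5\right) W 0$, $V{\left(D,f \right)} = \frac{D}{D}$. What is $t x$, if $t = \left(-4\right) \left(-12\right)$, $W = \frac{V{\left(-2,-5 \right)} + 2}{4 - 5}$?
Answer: $0$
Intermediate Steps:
$V{\left(D,f \right)} = 1$
$W = -3$ ($W = \frac{1 + 2}{4 - 5} = \frac{3}{-1} = 3 \left(-1\right) = -3$)
$x = 0$ ($x = \left(\left(1 + 6\right) - 5\right) \left(-3\right) 0 = \left(7 - 5\right) \left(-3\right) 0 = 2 \left(-3\right) 0 = \left(-6\right) 0 = 0$)
$t = 48$
$t x = 48 \cdot 0 = 0$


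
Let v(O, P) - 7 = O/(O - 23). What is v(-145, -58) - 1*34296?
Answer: -5760407/168 ≈ -34288.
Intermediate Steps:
v(O, P) = 7 + O/(-23 + O) (v(O, P) = 7 + O/(O - 23) = 7 + O/(-23 + O))
v(-145, -58) - 1*34296 = (-161 + 8*(-145))/(-23 - 145) - 1*34296 = (-161 - 1160)/(-168) - 34296 = -1/168*(-1321) - 34296 = 1321/168 - 34296 = -5760407/168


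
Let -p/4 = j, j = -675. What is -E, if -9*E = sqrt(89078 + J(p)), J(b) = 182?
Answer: 2*sqrt(22315)/9 ≈ 33.196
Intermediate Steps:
p = 2700 (p = -4*(-675) = 2700)
E = -2*sqrt(22315)/9 (E = -sqrt(89078 + 182)/9 = -2*sqrt(22315)/9 ≈ -33.196)
-E = -(-2)*sqrt(22315)/9 = 2*sqrt(22315)/9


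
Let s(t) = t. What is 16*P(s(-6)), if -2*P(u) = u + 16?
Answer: -80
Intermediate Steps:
P(u) = -8 - u/2 (P(u) = -(u + 16)/2 = -(16 + u)/2 = -8 - u/2)
16*P(s(-6)) = 16*(-8 - ½*(-6)) = 16*(-8 + 3) = 16*(-5) = -80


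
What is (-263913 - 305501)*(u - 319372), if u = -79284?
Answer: 227000307584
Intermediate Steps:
(-263913 - 305501)*(u - 319372) = (-263913 - 305501)*(-79284 - 319372) = -569414*(-398656) = 227000307584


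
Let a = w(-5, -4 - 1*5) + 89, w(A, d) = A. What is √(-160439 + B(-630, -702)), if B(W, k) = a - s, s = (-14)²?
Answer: 3*I*√17839 ≈ 400.69*I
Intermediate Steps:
s = 196
a = 84 (a = -5 + 89 = 84)
B(W, k) = -112 (B(W, k) = 84 - 1*196 = 84 - 196 = -112)
√(-160439 + B(-630, -702)) = √(-160439 - 112) = √(-160551) = 3*I*√17839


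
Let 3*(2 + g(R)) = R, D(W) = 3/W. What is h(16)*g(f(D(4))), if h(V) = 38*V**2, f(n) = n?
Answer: -17024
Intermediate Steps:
g(R) = -2 + R/3
h(16)*g(f(D(4))) = (38*16**2)*(-2 + (3/4)/3) = (38*256)*(-2 + (3*(1/4))/3) = 9728*(-2 + (1/3)*(3/4)) = 9728*(-2 + 1/4) = 9728*(-7/4) = -17024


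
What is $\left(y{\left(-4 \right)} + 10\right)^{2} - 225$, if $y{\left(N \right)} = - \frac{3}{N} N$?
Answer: $-176$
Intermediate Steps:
$y{\left(N \right)} = -3$
$\left(y{\left(-4 \right)} + 10\right)^{2} - 225 = \left(-3 + 10\right)^{2} - 225 = 7^{2} - 225 = 49 - 225 = -176$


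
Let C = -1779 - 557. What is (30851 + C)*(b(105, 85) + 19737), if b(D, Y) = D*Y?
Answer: 817296930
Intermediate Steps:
C = -2336
(30851 + C)*(b(105, 85) + 19737) = (30851 - 2336)*(105*85 + 19737) = 28515*(8925 + 19737) = 28515*28662 = 817296930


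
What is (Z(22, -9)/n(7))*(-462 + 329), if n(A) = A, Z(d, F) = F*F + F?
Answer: -1368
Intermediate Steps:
Z(d, F) = F + F² (Z(d, F) = F² + F = F + F²)
(Z(22, -9)/n(7))*(-462 + 329) = (-9*(1 - 9)/7)*(-462 + 329) = (-9*(-8)*(⅐))*(-133) = (72*(⅐))*(-133) = (72/7)*(-133) = -1368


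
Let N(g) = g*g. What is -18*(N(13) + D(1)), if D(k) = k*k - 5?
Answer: -2970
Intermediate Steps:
N(g) = g²
D(k) = -5 + k² (D(k) = k² - 5 = -5 + k²)
-18*(N(13) + D(1)) = -18*(13² + (-5 + 1²)) = -18*(169 + (-5 + 1)) = -18*(169 - 4) = -18*165 = -2970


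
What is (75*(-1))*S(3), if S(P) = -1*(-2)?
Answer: -150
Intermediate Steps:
S(P) = 2
(75*(-1))*S(3) = (75*(-1))*2 = -75*2 = -150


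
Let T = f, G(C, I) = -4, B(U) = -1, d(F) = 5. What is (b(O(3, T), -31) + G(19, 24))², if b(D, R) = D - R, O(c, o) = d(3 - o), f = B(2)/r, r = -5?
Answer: 1024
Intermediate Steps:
f = ⅕ (f = -1/(-5) = -1*(-⅕) = ⅕ ≈ 0.20000)
T = ⅕ ≈ 0.20000
O(c, o) = 5
(b(O(3, T), -31) + G(19, 24))² = ((5 - 1*(-31)) - 4)² = ((5 + 31) - 4)² = (36 - 4)² = 32² = 1024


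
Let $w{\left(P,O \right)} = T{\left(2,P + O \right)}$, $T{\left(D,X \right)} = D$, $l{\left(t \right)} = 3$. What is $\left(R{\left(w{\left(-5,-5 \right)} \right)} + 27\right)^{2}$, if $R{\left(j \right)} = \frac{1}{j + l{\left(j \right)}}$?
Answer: $\frac{18496}{25} \approx 739.84$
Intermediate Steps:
$w{\left(P,O \right)} = 2$
$R{\left(j \right)} = \frac{1}{3 + j}$ ($R{\left(j \right)} = \frac{1}{j + 3} = \frac{1}{3 + j}$)
$\left(R{\left(w{\left(-5,-5 \right)} \right)} + 27\right)^{2} = \left(\frac{1}{3 + 2} + 27\right)^{2} = \left(\frac{1}{5} + 27\right)^{2} = \left(\frac{136}{5}\right)^{2} = \frac{18496}{25}$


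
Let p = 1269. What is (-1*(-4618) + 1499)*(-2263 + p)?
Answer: -6080298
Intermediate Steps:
(-1*(-4618) + 1499)*(-2263 + p) = (-1*(-4618) + 1499)*(-2263 + 1269) = (4618 + 1499)*(-994) = 6117*(-994) = -6080298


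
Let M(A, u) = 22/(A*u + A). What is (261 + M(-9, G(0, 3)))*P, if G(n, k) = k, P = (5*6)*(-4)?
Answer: -93740/3 ≈ -31247.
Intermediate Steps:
P = -120 (P = 30*(-4) = -120)
M(A, u) = 22/(A + A*u)
(261 + M(-9, G(0, 3)))*P = (261 + 22/(-9*(1 + 3)))*(-120) = (261 + 22*(-⅑)/4)*(-120) = (261 + 22*(-⅑)*(¼))*(-120) = (261 - 11/18)*(-120) = (4687/18)*(-120) = -93740/3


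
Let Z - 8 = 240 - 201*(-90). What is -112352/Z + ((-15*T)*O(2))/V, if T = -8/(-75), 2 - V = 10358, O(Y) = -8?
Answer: -727345024/118692705 ≈ -6.1280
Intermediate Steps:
Z = 18338 (Z = 8 + (240 - 201*(-90)) = 8 + (240 + 18090) = 8 + 18330 = 18338)
V = -10356 (V = 2 - 1*10358 = 2 - 10358 = -10356)
T = 8/75 (T = -8*(-1/75) = 8/75 ≈ 0.10667)
-112352/Z + ((-15*T)*O(2))/V = -112352/18338 + (-15*8/75*(-8))/(-10356) = -112352*1/18338 - 8/5*(-8)*(-1/10356) = -56176/9169 + (64/5)*(-1/10356) = -56176/9169 - 16/12945 = -727345024/118692705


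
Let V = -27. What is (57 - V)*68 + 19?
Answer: 5731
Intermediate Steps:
(57 - V)*68 + 19 = (57 - 1*(-27))*68 + 19 = (57 + 27)*68 + 19 = 84*68 + 19 = 5712 + 19 = 5731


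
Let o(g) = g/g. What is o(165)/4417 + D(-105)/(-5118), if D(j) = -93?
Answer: 138633/7535402 ≈ 0.018398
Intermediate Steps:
o(g) = 1
o(165)/4417 + D(-105)/(-5118) = 1/4417 - 93/(-5118) = 1*(1/4417) - 93*(-1/5118) = 1/4417 + 31/1706 = 138633/7535402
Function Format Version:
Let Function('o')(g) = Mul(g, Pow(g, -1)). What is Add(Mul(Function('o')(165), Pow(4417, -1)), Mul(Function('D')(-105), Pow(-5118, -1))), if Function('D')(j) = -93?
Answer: Rational(138633, 7535402) ≈ 0.018398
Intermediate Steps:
Function('o')(g) = 1
Add(Mul(Function('o')(165), Pow(4417, -1)), Mul(Function('D')(-105), Pow(-5118, -1))) = Add(Mul(1, Pow(4417, -1)), Mul(-93, Pow(-5118, -1))) = Add(Mul(1, Rational(1, 4417)), Mul(-93, Rational(-1, 5118))) = Add(Rational(1, 4417), Rational(31, 1706)) = Rational(138633, 7535402)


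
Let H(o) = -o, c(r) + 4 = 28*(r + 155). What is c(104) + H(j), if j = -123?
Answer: 7371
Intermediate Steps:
c(r) = 4336 + 28*r (c(r) = -4 + 28*(r + 155) = -4 + 28*(155 + r) = -4 + (4340 + 28*r) = 4336 + 28*r)
c(104) + H(j) = (4336 + 28*104) - 1*(-123) = (4336 + 2912) + 123 = 7248 + 123 = 7371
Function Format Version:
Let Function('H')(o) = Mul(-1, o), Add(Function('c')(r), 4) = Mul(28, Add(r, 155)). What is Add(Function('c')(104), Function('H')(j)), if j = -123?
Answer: 7371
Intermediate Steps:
Function('c')(r) = Add(4336, Mul(28, r)) (Function('c')(r) = Add(-4, Mul(28, Add(r, 155))) = Add(-4, Mul(28, Add(155, r))) = Add(-4, Add(4340, Mul(28, r))) = Add(4336, Mul(28, r)))
Add(Function('c')(104), Function('H')(j)) = Add(Add(4336, Mul(28, 104)), Mul(-1, -123)) = Add(Add(4336, 2912), 123) = Add(7248, 123) = 7371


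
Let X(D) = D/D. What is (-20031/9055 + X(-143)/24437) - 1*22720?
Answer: -5027903723692/221277035 ≈ -22722.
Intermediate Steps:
X(D) = 1
(-20031/9055 + X(-143)/24437) - 1*22720 = (-20031/9055 + 1/24437) - 1*22720 = (-20031*1/9055 + 1*(1/24437)) - 22720 = (-20031/9055 + 1/24437) - 22720 = -489488492/221277035 - 22720 = -5027903723692/221277035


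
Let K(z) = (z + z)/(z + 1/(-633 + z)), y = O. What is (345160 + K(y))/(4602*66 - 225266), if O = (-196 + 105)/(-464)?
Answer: 4574124144211/1039839867095 ≈ 4.3989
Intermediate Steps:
O = 91/464 (O = -91*(-1/464) = 91/464 ≈ 0.19612)
y = 91/464 ≈ 0.19612
K(z) = 2*z/(z + 1/(-633 + z)) (K(z) = (2*z)/(z + 1/(-633 + z)) = 2*z/(z + 1/(-633 + z)))
(345160 + K(y))/(4602*66 - 225266) = (345160 + 2*(91/464)*(-633 + 91/464)/(1 + (91/464)**2 - 633*91/464))/(4602*66 - 225266) = (345160 + 2*(91/464)*(-293621/464)/(1 + 8281/215296 - 57603/464))/(303732 - 225266) = (345160 + 2*(91/464)*(-293621/464)/(-26504215/215296))/78466 = (345160 + 2*(91/464)*(-215296/26504215)*(-293621/464))*(1/78466) = (345160 + 53439022/26504215)*(1/78466) = (9148248288422/26504215)*(1/78466) = 4574124144211/1039839867095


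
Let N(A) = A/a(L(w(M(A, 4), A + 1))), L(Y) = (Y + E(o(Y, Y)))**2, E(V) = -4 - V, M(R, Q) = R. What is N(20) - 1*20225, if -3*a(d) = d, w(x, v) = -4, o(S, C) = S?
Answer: -80915/4 ≈ -20229.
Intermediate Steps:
L(Y) = 16 (L(Y) = (Y + (-4 - Y))**2 = (-4)**2 = 16)
a(d) = -d/3
N(A) = -3*A/16 (N(A) = A/((-1/3*16)) = A/(-16/3) = A*(-3/16) = -3*A/16)
N(20) - 1*20225 = -3/16*20 - 1*20225 = -15/4 - 20225 = -80915/4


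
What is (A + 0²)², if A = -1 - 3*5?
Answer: 256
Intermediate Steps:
A = -16 (A = -1 - 15 = -16)
(A + 0²)² = (-16 + 0²)² = (-16 + 0)² = (-16)² = 256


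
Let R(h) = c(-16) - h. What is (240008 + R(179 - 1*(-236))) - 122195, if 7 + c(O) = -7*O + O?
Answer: 117487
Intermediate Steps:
c(O) = -7 - 6*O (c(O) = -7 + (-7*O + O) = -7 - 6*O)
R(h) = 89 - h (R(h) = (-7 - 6*(-16)) - h = (-7 + 96) - h = 89 - h)
(240008 + R(179 - 1*(-236))) - 122195 = (240008 + (89 - (179 - 1*(-236)))) - 122195 = (240008 + (89 - (179 + 236))) - 122195 = (240008 + (89 - 1*415)) - 122195 = (240008 + (89 - 415)) - 122195 = (240008 - 326) - 122195 = 239682 - 122195 = 117487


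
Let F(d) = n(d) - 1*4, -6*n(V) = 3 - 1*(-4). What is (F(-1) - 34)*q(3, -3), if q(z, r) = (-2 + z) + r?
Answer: 235/3 ≈ 78.333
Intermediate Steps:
n(V) = -7/6 (n(V) = -(3 - 1*(-4))/6 = -(3 + 4)/6 = -⅙*7 = -7/6)
q(z, r) = -2 + r + z
F(d) = -31/6 (F(d) = -7/6 - 1*4 = -7/6 - 4 = -31/6)
(F(-1) - 34)*q(3, -3) = (-31/6 - 34)*(-2 - 3 + 3) = -235/6*(-2) = 235/3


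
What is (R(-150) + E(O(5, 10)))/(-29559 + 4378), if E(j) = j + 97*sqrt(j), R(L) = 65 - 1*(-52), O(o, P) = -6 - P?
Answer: -101/25181 - 388*I/25181 ≈ -0.004011 - 0.015408*I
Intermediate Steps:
R(L) = 117 (R(L) = 65 + 52 = 117)
(R(-150) + E(O(5, 10)))/(-29559 + 4378) = (117 + ((-6 - 1*10) + 97*sqrt(-6 - 1*10)))/(-29559 + 4378) = (117 + ((-6 - 10) + 97*sqrt(-6 - 10)))/(-25181) = (117 + (-16 + 97*sqrt(-16)))*(-1/25181) = (117 + (-16 + 97*(4*I)))*(-1/25181) = (117 + (-16 + 388*I))*(-1/25181) = (101 + 388*I)*(-1/25181) = -101/25181 - 388*I/25181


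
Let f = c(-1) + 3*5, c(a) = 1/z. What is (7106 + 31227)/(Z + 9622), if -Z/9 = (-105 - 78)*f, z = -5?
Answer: 191665/169988 ≈ 1.1275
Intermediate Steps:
c(a) = -1/5 (c(a) = 1/(-5) = -1/5)
f = 74/5 (f = -1/5 + 3*5 = -1/5 + 15 = 74/5 ≈ 14.800)
Z = 121878/5 (Z = -9*(-105 - 78)*74/5 = -(-1647)*74/5 = -9*(-13542/5) = 121878/5 ≈ 24376.)
(7106 + 31227)/(Z + 9622) = (7106 + 31227)/(121878/5 + 9622) = 38333/(169988/5) = 38333*(5/169988) = 191665/169988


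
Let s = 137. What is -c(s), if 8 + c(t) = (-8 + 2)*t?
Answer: 830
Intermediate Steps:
c(t) = -8 - 6*t (c(t) = -8 + (-8 + 2)*t = -8 - 6*t)
-c(s) = -(-8 - 6*137) = -(-8 - 822) = -1*(-830) = 830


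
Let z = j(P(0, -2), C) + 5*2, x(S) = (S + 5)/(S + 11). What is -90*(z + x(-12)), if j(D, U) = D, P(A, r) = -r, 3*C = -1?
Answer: -1710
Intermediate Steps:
C = -⅓ (C = (⅓)*(-1) = -⅓ ≈ -0.33333)
x(S) = (5 + S)/(11 + S)
z = 12 (z = -1*(-2) + 5*2 = 2 + 10 = 12)
-90*(z + x(-12)) = -90*(12 + (5 - 12)/(11 - 12)) = -90*(12 - 7/(-1)) = -90*(12 - 1*(-7)) = -90*(12 + 7) = -90*19 = -1710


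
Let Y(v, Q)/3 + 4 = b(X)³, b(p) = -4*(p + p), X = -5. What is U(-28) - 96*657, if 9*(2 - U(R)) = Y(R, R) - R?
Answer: -759646/9 ≈ -84405.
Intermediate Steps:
b(p) = -8*p
Y(v, Q) = 191988 (Y(v, Q) = -12 + 3*(-8*(-5))³ = -12 + 3*40³ = -12 + 3*64000 = -12 + 192000 = 191988)
U(R) = -21330 + R/9 (U(R) = 2 - (191988 - R)/9 = 2 + (-21332 + R/9) = -21330 + R/9)
U(-28) - 96*657 = (-21330 + (⅑)*(-28)) - 96*657 = (-21330 - 28/9) - 63072 = -191998/9 - 63072 = -759646/9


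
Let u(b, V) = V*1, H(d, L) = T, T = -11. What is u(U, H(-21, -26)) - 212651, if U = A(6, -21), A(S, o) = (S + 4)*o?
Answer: -212662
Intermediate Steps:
H(d, L) = -11
A(S, o) = o*(4 + S) (A(S, o) = (4 + S)*o = o*(4 + S))
U = -210 (U = -21*(4 + 6) = -21*10 = -210)
u(b, V) = V
u(U, H(-21, -26)) - 212651 = -11 - 212651 = -212662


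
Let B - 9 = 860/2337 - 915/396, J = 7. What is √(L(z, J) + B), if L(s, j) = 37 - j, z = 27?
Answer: 3*√1209351539/17138 ≈ 6.0875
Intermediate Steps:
B = 241899/34276 (B = 9 + (860/2337 - 915/396) = 9 + (860*(1/2337) - 915*1/396) = 9 + (860/2337 - 305/132) = 9 - 66585/34276 = 241899/34276 ≈ 7.0574)
√(L(z, J) + B) = √((37 - 1*7) + 241899/34276) = √((37 - 7) + 241899/34276) = √(30 + 241899/34276) = √(1270179/34276) = 3*√1209351539/17138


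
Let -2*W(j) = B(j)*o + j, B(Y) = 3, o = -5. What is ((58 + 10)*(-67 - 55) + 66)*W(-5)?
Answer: -82300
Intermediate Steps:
W(j) = 15/2 - j/2 (W(j) = -(3*(-5) + j)/2 = -(-15 + j)/2 = 15/2 - j/2)
((58 + 10)*(-67 - 55) + 66)*W(-5) = ((58 + 10)*(-67 - 55) + 66)*(15/2 - ½*(-5)) = (68*(-122) + 66)*(15/2 + 5/2) = (-8296 + 66)*10 = -8230*10 = -82300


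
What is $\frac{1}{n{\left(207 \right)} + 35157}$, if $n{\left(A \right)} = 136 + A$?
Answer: $\frac{1}{35500} \approx 2.8169 \cdot 10^{-5}$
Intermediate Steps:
$\frac{1}{n{\left(207 \right)} + 35157} = \frac{1}{\left(136 + 207\right) + 35157} = \frac{1}{343 + 35157} = \frac{1}{35500}$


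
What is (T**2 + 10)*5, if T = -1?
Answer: 55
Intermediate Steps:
(T**2 + 10)*5 = ((-1)**2 + 10)*5 = (1 + 10)*5 = 11*5 = 55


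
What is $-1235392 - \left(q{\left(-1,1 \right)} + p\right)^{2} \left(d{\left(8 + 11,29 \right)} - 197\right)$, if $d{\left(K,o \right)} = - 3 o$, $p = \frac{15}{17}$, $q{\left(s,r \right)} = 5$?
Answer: $- \frac{354188288}{289} \approx -1.2256 \cdot 10^{6}$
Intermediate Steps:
$p = \frac{15}{17}$ ($p = 15 \cdot \frac{1}{17} = \frac{15}{17} \approx 0.88235$)
$-1235392 - \left(q{\left(-1,1 \right)} + p\right)^{2} \left(d{\left(8 + 11,29 \right)} - 197\right) = -1235392 - \left(5 + \frac{15}{17}\right)^{2} \left(\left(-3\right) 29 - 197\right) = -1235392 - \left(\frac{100}{17}\right)^{2} \left(-87 - 197\right) = -1235392 - \frac{10000}{289} \left(-284\right) = -1235392 - - \frac{2840000}{289} = -1235392 + \frac{2840000}{289} = - \frac{354188288}{289}$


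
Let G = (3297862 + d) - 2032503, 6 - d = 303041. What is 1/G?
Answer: 1/962324 ≈ 1.0392e-6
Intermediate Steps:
d = -303035 (d = 6 - 1*303041 = 6 - 303041 = -303035)
G = 962324 (G = (3297862 - 303035) - 2032503 = 2994827 - 2032503 = 962324)
1/G = 1/962324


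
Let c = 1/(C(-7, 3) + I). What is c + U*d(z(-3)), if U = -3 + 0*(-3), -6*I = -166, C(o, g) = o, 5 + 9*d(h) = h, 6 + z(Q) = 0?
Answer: 691/186 ≈ 3.7151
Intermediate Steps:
z(Q) = -6 (z(Q) = -6 + 0 = -6)
d(h) = -5/9 + h/9
I = 83/3 (I = -⅙*(-166) = 83/3 ≈ 27.667)
U = -3 (U = -3 + 0 = -3)
c = 3/62 (c = 1/(-7 + 83/3) = 1/(62/3) = 3/62 ≈ 0.048387)
c + U*d(z(-3)) = 3/62 - 3*(-5/9 + (⅑)*(-6)) = 3/62 - 3*(-5/9 - ⅔) = 3/62 - 3*(-11/9) = 3/62 + 11/3 = 691/186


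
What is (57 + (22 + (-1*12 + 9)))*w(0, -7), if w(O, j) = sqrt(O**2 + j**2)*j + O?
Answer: -3724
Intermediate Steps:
w(O, j) = O + j*sqrt(O**2 + j**2) (w(O, j) = j*sqrt(O**2 + j**2) + O = O + j*sqrt(O**2 + j**2))
(57 + (22 + (-1*12 + 9)))*w(0, -7) = (57 + (22 + (-1*12 + 9)))*(0 - 7*sqrt(0**2 + (-7)**2)) = (57 + (22 + (-12 + 9)))*(0 - 7*sqrt(0 + 49)) = (57 + (22 - 3))*(0 - 7*sqrt(49)) = (57 + 19)*(0 - 7*7) = 76*(0 - 49) = 76*(-49) = -3724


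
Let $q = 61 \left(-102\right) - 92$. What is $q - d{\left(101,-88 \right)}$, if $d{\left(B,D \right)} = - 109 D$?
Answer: $-15906$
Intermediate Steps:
$q = -6314$ ($q = -6222 - 92 = -6314$)
$q - d{\left(101,-88 \right)} = -6314 - \left(-109\right) \left(-88\right) = -6314 - 9592 = -15906$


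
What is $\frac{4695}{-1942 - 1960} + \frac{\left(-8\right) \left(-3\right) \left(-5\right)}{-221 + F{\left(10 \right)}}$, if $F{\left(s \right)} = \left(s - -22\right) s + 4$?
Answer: $- \frac{951825}{401906} \approx -2.3683$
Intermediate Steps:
$F{\left(s \right)} = 4 + s \left(22 + s\right)$ ($F{\left(s \right)} = \left(s + 22\right) s + 4 = \left(22 + s\right) s + 4 = s \left(22 + s\right) + 4 = 4 + s \left(22 + s\right)$)
$\frac{4695}{-1942 - 1960} + \frac{\left(-8\right) \left(-3\right) \left(-5\right)}{-221 + F{\left(10 \right)}} = \frac{4695}{-1942 - 1960} + \frac{\left(-8\right) \left(-3\right) \left(-5\right)}{-221 + \left(4 + 10^{2} + 22 \cdot 10\right)} = \frac{4695}{-1942 - 1960} + \frac{24 \left(-5\right)}{-221 + \left(4 + 100 + 220\right)} = \frac{4695}{-3902} - \frac{120}{-221 + 324} = 4695 \left(- \frac{1}{3902}\right) - \frac{120}{103} = - \frac{4695}{3902} - \frac{120}{103} = - \frac{951825}{401906}$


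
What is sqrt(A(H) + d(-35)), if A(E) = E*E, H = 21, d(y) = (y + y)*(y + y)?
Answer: 7*sqrt(109) ≈ 73.082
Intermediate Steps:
d(y) = 4*y**2 (d(y) = (2*y)*(2*y) = 4*y**2)
A(E) = E**2
sqrt(A(H) + d(-35)) = sqrt(21**2 + 4*(-35)**2) = sqrt(441 + 4*1225) = sqrt(441 + 4900) = sqrt(5341) = 7*sqrt(109)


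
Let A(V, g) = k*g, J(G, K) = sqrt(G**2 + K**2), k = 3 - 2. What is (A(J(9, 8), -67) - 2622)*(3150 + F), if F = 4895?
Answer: -21633005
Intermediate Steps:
k = 1
A(V, g) = g (A(V, g) = 1*g = g)
(A(J(9, 8), -67) - 2622)*(3150 + F) = (-67 - 2622)*(3150 + 4895) = -2689*8045 = -21633005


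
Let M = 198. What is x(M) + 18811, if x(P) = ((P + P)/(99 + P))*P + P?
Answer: 19273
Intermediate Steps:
x(P) = P + 2*P²/(99 + P) (x(P) = ((2*P)/(99 + P))*P + P = (2*P/(99 + P))*P + P = 2*P²/(99 + P) + P = P + 2*P²/(99 + P))
x(M) + 18811 = 3*198*(33 + 198)/(99 + 198) + 18811 = 3*198*231/297 + 18811 = 3*198*(1/297)*231 + 18811 = 462 + 18811 = 19273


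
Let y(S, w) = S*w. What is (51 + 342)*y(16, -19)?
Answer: -119472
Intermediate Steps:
(51 + 342)*y(16, -19) = (51 + 342)*(16*(-19)) = 393*(-304) = -119472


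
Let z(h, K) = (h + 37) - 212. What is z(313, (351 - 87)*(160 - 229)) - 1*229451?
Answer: -229313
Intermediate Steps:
z(h, K) = -175 + h (z(h, K) = (37 + h) - 212 = -175 + h)
z(313, (351 - 87)*(160 - 229)) - 1*229451 = (-175 + 313) - 1*229451 = 138 - 229451 = -229313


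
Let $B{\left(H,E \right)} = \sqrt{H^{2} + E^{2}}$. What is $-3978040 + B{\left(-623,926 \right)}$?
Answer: $-3978040 + \sqrt{1245605} \approx -3.9769 \cdot 10^{6}$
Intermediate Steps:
$B{\left(H,E \right)} = \sqrt{E^{2} + H^{2}}$
$-3978040 + B{\left(-623,926 \right)} = -3978040 + \sqrt{926^{2} + \left(-623\right)^{2}} = -3978040 + \sqrt{857476 + 388129} = -3978040 + \sqrt{1245605}$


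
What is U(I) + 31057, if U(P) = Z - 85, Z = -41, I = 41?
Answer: 30931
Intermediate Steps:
U(P) = -126 (U(P) = -41 - 85 = -126)
U(I) + 31057 = -126 + 31057 = 30931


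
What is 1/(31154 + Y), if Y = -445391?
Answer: -1/414237 ≈ -2.4141e-6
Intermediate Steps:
1/(31154 + Y) = 1/(31154 - 445391) = 1/(-414237) = -1/414237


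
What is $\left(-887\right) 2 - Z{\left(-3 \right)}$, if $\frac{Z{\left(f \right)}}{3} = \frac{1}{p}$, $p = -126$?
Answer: $- \frac{74507}{42} \approx -1774.0$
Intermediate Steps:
$Z{\left(f \right)} = - \frac{1}{42}$ ($Z{\left(f \right)} = \frac{3}{-126} = 3 \left(- \frac{1}{126}\right) = - \frac{1}{42}$)
$\left(-887\right) 2 - Z{\left(-3 \right)} = \left(-887\right) 2 - - \frac{1}{42} = -1774 + \frac{1}{42} = - \frac{74507}{42}$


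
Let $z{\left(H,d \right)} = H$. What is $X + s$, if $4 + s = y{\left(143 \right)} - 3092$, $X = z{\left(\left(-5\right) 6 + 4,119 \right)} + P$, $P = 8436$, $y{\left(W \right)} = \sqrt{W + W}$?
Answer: $5314 + \sqrt{286} \approx 5330.9$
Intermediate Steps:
$y{\left(W \right)} = \sqrt{2} \sqrt{W}$ ($y{\left(W \right)} = \sqrt{2 W} = \sqrt{2} \sqrt{W}$)
$X = 8410$ ($X = \left(\left(-5\right) 6 + 4\right) + 8436 = \left(-30 + 4\right) + 8436 = -26 + 8436 = 8410$)
$s = -3096 + \sqrt{286}$ ($s = -4 - \left(3092 - \sqrt{2} \sqrt{143}\right) = -4 - \left(3092 - \sqrt{286}\right) = -3096 + \sqrt{286} \approx -3079.1$)
$X + s = 8410 - \left(3096 - \sqrt{286}\right) = 5314 + \sqrt{286}$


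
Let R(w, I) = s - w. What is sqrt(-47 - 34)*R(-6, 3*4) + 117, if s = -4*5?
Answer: 117 - 126*I ≈ 117.0 - 126.0*I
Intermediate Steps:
s = -20
R(w, I) = -20 - w
sqrt(-47 - 34)*R(-6, 3*4) + 117 = sqrt(-47 - 34)*(-20 - 1*(-6)) + 117 = sqrt(-81)*(-20 + 6) + 117 = (9*I)*(-14) + 117 = -126*I + 117 = 117 - 126*I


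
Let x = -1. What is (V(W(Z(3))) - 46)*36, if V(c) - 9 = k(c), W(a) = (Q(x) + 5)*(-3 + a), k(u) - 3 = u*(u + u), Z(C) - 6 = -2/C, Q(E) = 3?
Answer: 23864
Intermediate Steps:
Z(C) = 6 - 2/C
k(u) = 3 + 2*u² (k(u) = 3 + u*(u + u) = 3 + u*(2*u) = 3 + 2*u²)
W(a) = -24 + 8*a (W(a) = (3 + 5)*(-3 + a) = 8*(-3 + a) = -24 + 8*a)
V(c) = 12 + 2*c² (V(c) = 9 + (3 + 2*c²) = 12 + 2*c²)
(V(W(Z(3))) - 46)*36 = ((12 + 2*(-24 + 8*(6 - 2/3))²) - 46)*36 = ((12 + 2*(-24 + 8*(6 - 2*⅓))²) - 46)*36 = ((12 + 2*(-24 + 8*(6 - ⅔))²) - 46)*36 = ((12 + 2*(-24 + 8*(16/3))²) - 46)*36 = ((12 + 2*(-24 + 128/3)²) - 46)*36 = ((12 + 2*(56/3)²) - 46)*36 = ((12 + 2*(3136/9)) - 46)*36 = ((12 + 6272/9) - 46)*36 = (6380/9 - 46)*36 = (5966/9)*36 = 23864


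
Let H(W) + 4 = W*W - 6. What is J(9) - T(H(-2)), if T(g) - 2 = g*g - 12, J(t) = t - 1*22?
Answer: -39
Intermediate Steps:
H(W) = -10 + W² (H(W) = -4 + (W*W - 6) = -4 + (W² - 6) = -4 + (-6 + W²) = -10 + W²)
J(t) = -22 + t (J(t) = t - 22 = -22 + t)
T(g) = -10 + g² (T(g) = 2 + (g*g - 12) = 2 + (g² - 12) = 2 + (-12 + g²) = -10 + g²)
J(9) - T(H(-2)) = (-22 + 9) - (-10 + (-10 + (-2)²)²) = -13 - (-10 + (-10 + 4)²) = -13 - (-10 + (-6)²) = -13 - (-10 + 36) = -13 - 1*26 = -13 - 26 = -39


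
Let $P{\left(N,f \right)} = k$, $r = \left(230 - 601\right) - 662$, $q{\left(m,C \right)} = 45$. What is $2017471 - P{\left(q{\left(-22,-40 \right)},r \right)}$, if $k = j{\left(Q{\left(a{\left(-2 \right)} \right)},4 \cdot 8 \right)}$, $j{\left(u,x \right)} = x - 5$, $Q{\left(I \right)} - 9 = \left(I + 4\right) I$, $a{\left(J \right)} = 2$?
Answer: $2017444$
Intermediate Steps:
$Q{\left(I \right)} = 9 + I \left(4 + I\right)$ ($Q{\left(I \right)} = 9 + \left(I + 4\right) I = 9 + \left(4 + I\right) I = 9 + I \left(4 + I\right)$)
$j{\left(u,x \right)} = -5 + x$
$k = 27$ ($k = -5 + 4 \cdot 8 = -5 + 32 = 27$)
$r = -1033$ ($r = -371 - 662 = -1033$)
$P{\left(N,f \right)} = 27$
$2017471 - P{\left(q{\left(-22,-40 \right)},r \right)} = 2017471 - 27 = 2017444$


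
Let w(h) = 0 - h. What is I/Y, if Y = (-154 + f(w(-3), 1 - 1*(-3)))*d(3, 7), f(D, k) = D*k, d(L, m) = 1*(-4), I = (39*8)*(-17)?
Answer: -663/71 ≈ -9.3380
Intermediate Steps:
w(h) = -h
I = -5304 (I = 312*(-17) = -5304)
d(L, m) = -4
Y = 568 (Y = (-154 + (-1*(-3))*(1 - 1*(-3)))*(-4) = (-154 + 3*(1 + 3))*(-4) = (-154 + 3*4)*(-4) = (-154 + 12)*(-4) = -142*(-4) = 568)
I/Y = -5304/568 = -5304*1/568 = -663/71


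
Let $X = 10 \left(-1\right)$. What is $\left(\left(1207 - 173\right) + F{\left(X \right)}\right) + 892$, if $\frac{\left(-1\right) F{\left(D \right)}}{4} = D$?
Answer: $1966$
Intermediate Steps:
$X = -10$
$F{\left(D \right)} = - 4 D$
$\left(\left(1207 - 173\right) + F{\left(X \right)}\right) + 892 = \left(\left(1207 - 173\right) - -40\right) + 892 = \left(\left(1207 - 173\right) + 40\right) + 892 = \left(1034 + 40\right) + 892 = 1074 + 892 = 1966$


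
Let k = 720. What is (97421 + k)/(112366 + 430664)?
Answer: 4267/23610 ≈ 0.18073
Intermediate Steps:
(97421 + k)/(112366 + 430664) = (97421 + 720)/(112366 + 430664) = 98141/543030 = 98141*(1/543030) = 4267/23610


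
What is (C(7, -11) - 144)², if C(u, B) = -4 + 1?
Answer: 21609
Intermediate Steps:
C(u, B) = -3
(C(7, -11) - 144)² = (-3 - 144)² = (-147)² = 21609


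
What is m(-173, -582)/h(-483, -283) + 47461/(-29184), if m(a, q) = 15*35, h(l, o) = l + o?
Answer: -25838363/11177472 ≈ -2.3116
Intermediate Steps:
m(a, q) = 525
m(-173, -582)/h(-483, -283) + 47461/(-29184) = 525/(-483 - 283) + 47461/(-29184) = 525/(-766) + 47461*(-1/29184) = 525*(-1/766) - 47461/29184 = -525/766 - 47461/29184 = -25838363/11177472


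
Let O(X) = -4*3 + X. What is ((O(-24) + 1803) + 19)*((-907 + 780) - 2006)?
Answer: -3809538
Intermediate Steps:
O(X) = -12 + X
((O(-24) + 1803) + 19)*((-907 + 780) - 2006) = (((-12 - 24) + 1803) + 19)*((-907 + 780) - 2006) = ((-36 + 1803) + 19)*(-127 - 2006) = (1767 + 19)*(-2133) = 1786*(-2133) = -3809538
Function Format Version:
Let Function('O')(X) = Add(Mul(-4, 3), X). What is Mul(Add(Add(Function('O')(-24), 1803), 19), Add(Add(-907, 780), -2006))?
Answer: -3809538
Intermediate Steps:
Function('O')(X) = Add(-12, X)
Mul(Add(Add(Function('O')(-24), 1803), 19), Add(Add(-907, 780), -2006)) = Mul(Add(Add(Add(-12, -24), 1803), 19), Add(Add(-907, 780), -2006)) = Mul(Add(Add(-36, 1803), 19), Add(-127, -2006)) = Mul(Add(1767, 19), -2133) = Mul(1786, -2133) = -3809538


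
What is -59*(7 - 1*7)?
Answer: 0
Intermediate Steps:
-59*(7 - 1*7) = -59*(7 - 7) = -59*0 = 0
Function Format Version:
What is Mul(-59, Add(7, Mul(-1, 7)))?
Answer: 0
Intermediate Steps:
Mul(-59, Add(7, Mul(-1, 7))) = Mul(-59, Add(7, -7)) = Mul(-59, 0) = 0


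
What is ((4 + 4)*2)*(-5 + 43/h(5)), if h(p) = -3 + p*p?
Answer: -536/11 ≈ -48.727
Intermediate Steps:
h(p) = -3 + p²
((4 + 4)*2)*(-5 + 43/h(5)) = ((4 + 4)*2)*(-5 + 43/(-3 + 5²)) = (8*2)*(-5 + 43/(-3 + 25)) = 16*(-5 + 43/22) = 16*(-67/22) = -536/11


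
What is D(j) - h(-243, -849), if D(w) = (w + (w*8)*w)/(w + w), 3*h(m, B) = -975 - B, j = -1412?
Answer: -11211/2 ≈ -5605.5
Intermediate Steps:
h(m, B) = -325 - B/3 (h(m, B) = (-975 - B)/3 = -325 - B/3)
D(w) = (w + 8*w²)/(2*w) (D(w) = (w + (8*w)*w)/((2*w)) = (w + 8*w²)*(1/(2*w)) = (w + 8*w²)/(2*w))
D(j) - h(-243, -849) = (½ + 4*(-1412)) - (-325 - ⅓*(-849)) = (½ - 5648) - (-325 + 283) = -11295/2 - 1*(-42) = -11295/2 + 42 = -11211/2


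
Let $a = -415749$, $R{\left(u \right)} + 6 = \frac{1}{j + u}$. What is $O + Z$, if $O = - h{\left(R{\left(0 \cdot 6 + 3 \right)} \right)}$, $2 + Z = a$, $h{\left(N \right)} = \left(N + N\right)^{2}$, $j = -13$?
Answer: $- \frac{10397496}{25} \approx -4.159 \cdot 10^{5}$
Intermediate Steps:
$R{\left(u \right)} = -6 + \frac{1}{-13 + u}$
$h{\left(N \right)} = 4 N^{2}$ ($h{\left(N \right)} = \left(2 N\right)^{2} = 4 N^{2}$)
$Z = -415751$ ($Z = -2 - 415749 = -415751$)
$O = - \frac{3721}{25}$ ($O = - 4 \left(\frac{79 - 6 \left(0 \cdot 6 + 3\right)}{-13 + \left(0 \cdot 6 + 3\right)}\right)^{2} = - 4 \left(\frac{79 - 6 \left(0 + 3\right)}{-13 + \left(0 + 3\right)}\right)^{2} = - 4 \left(\frac{79 - 18}{-13 + 3}\right)^{2} = - 4 \left(\frac{79 - 18}{-10}\right)^{2} = - 4 \left(\left(- \frac{1}{10}\right) 61\right)^{2} = - 4 \left(- \frac{61}{10}\right)^{2} = - \frac{4 \cdot 3721}{100} = \left(-1\right) \frac{3721}{25} = - \frac{3721}{25} \approx -148.84$)
$O + Z = - \frac{3721}{25} - 415751 = - \frac{10397496}{25}$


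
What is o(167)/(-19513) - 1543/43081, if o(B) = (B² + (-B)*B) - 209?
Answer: -1110770/44244187 ≈ -0.025105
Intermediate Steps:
o(B) = -209 (o(B) = (B² - B²) - 209 = 0 - 209 = -209)
o(167)/(-19513) - 1543/43081 = -209/(-19513) - 1543/43081 = -209*(-1/19513) - 1543*1/43081 = 11/1027 - 1543/43081 = -1110770/44244187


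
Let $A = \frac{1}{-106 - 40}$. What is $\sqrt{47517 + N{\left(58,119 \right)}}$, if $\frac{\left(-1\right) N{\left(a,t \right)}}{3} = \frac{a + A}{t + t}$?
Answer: $\frac{3 \sqrt{1593673889045}}{17374} \approx 217.98$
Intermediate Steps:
$A = - \frac{1}{146}$ ($A = \frac{1}{-146} = - \frac{1}{146} \approx -0.0068493$)
$N{\left(a,t \right)} = - \frac{3 \left(- \frac{1}{146} + a\right)}{2 t}$ ($N{\left(a,t \right)} = - 3 \frac{a - \frac{1}{146}}{t + t} = - 3 \frac{- \frac{1}{146} + a}{2 t} = - \frac{3 \left(- \frac{1}{146} + a\right)}{2 t}$)
$\sqrt{47517 + N{\left(58,119 \right)}} = \sqrt{47517 + \frac{3 \left(1 - 8468\right)}{292 \cdot 119}} = \sqrt{47517 + \frac{3}{292} \cdot \frac{1}{119} \left(1 - 8468\right)} = \sqrt{47517 + \frac{3}{292} \cdot \frac{1}{119} \left(-8467\right)} = \sqrt{47517 - \frac{25401}{34748}} = \sqrt{\frac{1651095315}{34748}} = \frac{3 \sqrt{1593673889045}}{17374}$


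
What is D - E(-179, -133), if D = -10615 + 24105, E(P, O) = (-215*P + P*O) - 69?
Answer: -48733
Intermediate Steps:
E(P, O) = -69 - 215*P + O*P (E(P, O) = (-215*P + O*P) - 69 = -69 - 215*P + O*P)
D = 13490
D - E(-179, -133) = 13490 - (-69 - 215*(-179) - 133*(-179)) = 13490 - (-69 + 38485 + 23807) = 13490 - 1*62223 = 13490 - 62223 = -48733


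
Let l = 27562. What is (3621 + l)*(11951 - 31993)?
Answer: -624969686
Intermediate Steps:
(3621 + l)*(11951 - 31993) = (3621 + 27562)*(11951 - 31993) = 31183*(-20042) = -624969686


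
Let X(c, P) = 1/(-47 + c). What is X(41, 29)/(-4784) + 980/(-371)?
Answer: -4018507/1521312 ≈ -2.6415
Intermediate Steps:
X(41, 29)/(-4784) + 980/(-371) = 1/((-47 + 41)*(-4784)) + 980/(-371) = -1/4784/(-6) + 980*(-1/371) = -1/6*(-1/4784) - 140/53 = 1/28704 - 140/53 = -4018507/1521312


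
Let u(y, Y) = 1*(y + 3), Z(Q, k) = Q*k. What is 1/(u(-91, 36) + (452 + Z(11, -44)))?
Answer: -1/120 ≈ -0.0083333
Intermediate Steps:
u(y, Y) = 3 + y (u(y, Y) = 1*(3 + y) = 3 + y)
1/(u(-91, 36) + (452 + Z(11, -44))) = 1/((3 - 91) + (452 + 11*(-44))) = 1/(-88 + (452 - 484)) = 1/(-88 - 32) = 1/(-120) = -1/120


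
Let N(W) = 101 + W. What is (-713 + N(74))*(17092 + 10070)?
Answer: -14613156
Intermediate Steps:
(-713 + N(74))*(17092 + 10070) = (-713 + (101 + 74))*(17092 + 10070) = (-713 + 175)*27162 = -538*27162 = -14613156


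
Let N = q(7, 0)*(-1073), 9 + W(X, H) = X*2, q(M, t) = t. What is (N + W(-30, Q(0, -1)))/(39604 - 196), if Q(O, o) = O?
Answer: -23/13136 ≈ -0.0017509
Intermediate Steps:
W(X, H) = -9 + 2*X (W(X, H) = -9 + X*2 = -9 + 2*X)
N = 0 (N = 0*(-1073) = 0)
(N + W(-30, Q(0, -1)))/(39604 - 196) = (0 + (-9 + 2*(-30)))/(39604 - 196) = (0 + (-9 - 60))/39408 = (0 - 69)*(1/39408) = -69*1/39408 = -23/13136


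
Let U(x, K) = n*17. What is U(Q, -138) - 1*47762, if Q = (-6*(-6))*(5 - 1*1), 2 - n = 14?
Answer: -47966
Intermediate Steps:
n = -12 (n = 2 - 1*14 = 2 - 14 = -12)
Q = 144 (Q = 36*(5 - 1) = 36*4 = 144)
U(x, K) = -204 (U(x, K) = -12*17 = -204)
U(Q, -138) - 1*47762 = -204 - 1*47762 = -204 - 47762 = -47966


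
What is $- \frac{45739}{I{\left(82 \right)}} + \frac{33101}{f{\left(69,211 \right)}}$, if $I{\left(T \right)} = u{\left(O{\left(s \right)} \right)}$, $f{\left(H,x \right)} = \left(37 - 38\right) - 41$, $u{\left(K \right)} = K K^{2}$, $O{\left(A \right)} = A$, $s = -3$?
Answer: $\frac{342437}{378} \approx 905.92$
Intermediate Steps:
$u{\left(K \right)} = K^{3}$
$f{\left(H,x \right)} = -42$ ($f{\left(H,x \right)} = -1 - 41 = -42$)
$I{\left(T \right)} = -27$ ($I{\left(T \right)} = \left(-3\right)^{3} = -27$)
$- \frac{45739}{I{\left(82 \right)}} + \frac{33101}{f{\left(69,211 \right)}} = - \frac{45739}{-27} + \frac{33101}{-42} = \left(-45739\right) \left(- \frac{1}{27}\right) + 33101 \left(- \frac{1}{42}\right) = \frac{45739}{27} - \frac{33101}{42} = \frac{342437}{378}$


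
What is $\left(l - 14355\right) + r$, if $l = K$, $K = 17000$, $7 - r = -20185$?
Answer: $22837$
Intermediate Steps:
$r = 20192$ ($r = 7 - -20185 = 7 + 20185 = 20192$)
$l = 17000$
$\left(l - 14355\right) + r = \left(17000 - 14355\right) + 20192 = 2645 + 20192 = 22837$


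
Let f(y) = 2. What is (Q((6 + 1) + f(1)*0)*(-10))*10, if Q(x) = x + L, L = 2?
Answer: -900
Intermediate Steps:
Q(x) = 2 + x (Q(x) = x + 2 = 2 + x)
(Q((6 + 1) + f(1)*0)*(-10))*10 = ((2 + ((6 + 1) + 2*0))*(-10))*10 = ((2 + (7 + 0))*(-10))*10 = ((2 + 7)*(-10))*10 = (9*(-10))*10 = -90*10 = -900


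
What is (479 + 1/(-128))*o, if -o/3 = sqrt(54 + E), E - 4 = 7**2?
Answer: -183933*sqrt(107)/128 ≈ -14864.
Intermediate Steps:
E = 53 (E = 4 + 7**2 = 4 + 49 = 53)
o = -3*sqrt(107) (o = -3*sqrt(54 + 53) = -3*sqrt(107) ≈ -31.032)
(479 + 1/(-128))*o = (479 + 1/(-128))*(-3*sqrt(107)) = (479 - 1/128)*(-3*sqrt(107)) = 61311*(-3*sqrt(107))/128 = -183933*sqrt(107)/128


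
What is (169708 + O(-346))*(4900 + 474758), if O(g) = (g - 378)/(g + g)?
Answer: 14082598194570/173 ≈ 8.1402e+10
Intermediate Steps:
O(g) = (-378 + g)/(2*g) (O(g) = (-378 + g)/((2*g)) = (-378 + g)*(1/(2*g)) = (-378 + g)/(2*g))
(169708 + O(-346))*(4900 + 474758) = (169708 + (1/2)*(-378 - 346)/(-346))*(4900 + 474758) = (169708 + (1/2)*(-1/346)*(-724))*479658 = (169708 + 181/173)*479658 = (29359665/173)*479658 = 14082598194570/173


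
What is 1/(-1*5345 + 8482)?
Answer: 1/3137 ≈ 0.00031878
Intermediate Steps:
1/(-1*5345 + 8482) = 1/(-5345 + 8482) = 1/3137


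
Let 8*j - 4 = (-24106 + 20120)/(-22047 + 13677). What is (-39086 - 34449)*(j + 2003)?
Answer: -986533397311/6696 ≈ -1.4733e+8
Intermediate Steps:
j = 18733/33480 (j = ½ + ((-24106 + 20120)/(-22047 + 13677))/8 = ½ + (-3986/(-8370))/8 = ½ + (-3986*(-1/8370))/8 = ½ + (⅛)*(1993/4185) = ½ + 1993/33480 = 18733/33480 ≈ 0.55953)
(-39086 - 34449)*(j + 2003) = (-39086 - 34449)*(18733/33480 + 2003) = -73535*67079173/33480 = -986533397311/6696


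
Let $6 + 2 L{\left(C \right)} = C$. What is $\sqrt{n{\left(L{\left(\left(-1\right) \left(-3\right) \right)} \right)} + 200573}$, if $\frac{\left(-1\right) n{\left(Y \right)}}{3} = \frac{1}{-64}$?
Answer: $\frac{5 \sqrt{513467}}{8} \approx 447.85$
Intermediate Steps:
$L{\left(C \right)} = -3 + \frac{C}{2}$
$n{\left(Y \right)} = \frac{3}{64}$ ($n{\left(Y \right)} = - \frac{3}{-64} = \left(-3\right) \left(- \frac{1}{64}\right) = \frac{3}{64}$)
$\sqrt{n{\left(L{\left(\left(-1\right) \left(-3\right) \right)} \right)} + 200573} = \sqrt{\frac{3}{64} + 200573} = \sqrt{\frac{12836675}{64}} = \frac{5 \sqrt{513467}}{8}$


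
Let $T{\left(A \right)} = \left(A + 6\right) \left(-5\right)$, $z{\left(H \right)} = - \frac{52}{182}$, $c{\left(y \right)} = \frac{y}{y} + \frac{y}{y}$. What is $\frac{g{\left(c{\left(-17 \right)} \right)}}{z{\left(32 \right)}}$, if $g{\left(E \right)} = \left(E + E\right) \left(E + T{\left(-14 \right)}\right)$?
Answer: $-588$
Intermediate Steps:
$c{\left(y \right)} = 2$ ($c{\left(y \right)} = 1 + 1 = 2$)
$z{\left(H \right)} = - \frac{2}{7}$ ($z{\left(H \right)} = \left(-52\right) \frac{1}{182} = - \frac{2}{7}$)
$T{\left(A \right)} = -30 - 5 A$ ($T{\left(A \right)} = \left(6 + A\right) \left(-5\right) = -30 - 5 A$)
$g{\left(E \right)} = 2 E \left(40 + E\right)$ ($g{\left(E \right)} = \left(E + E\right) \left(E - -40\right) = 2 E \left(E + \left(-30 + 70\right)\right) = 2 E \left(E + 40\right) = 2 E \left(40 + E\right)$)
$\frac{g{\left(c{\left(-17 \right)} \right)}}{z{\left(32 \right)}} = \frac{2 \cdot 2 \left(40 + 2\right)}{- \frac{2}{7}} = 2 \cdot 2 \cdot 42 \left(- \frac{7}{2}\right) = 168 \left(- \frac{7}{2}\right) = -588$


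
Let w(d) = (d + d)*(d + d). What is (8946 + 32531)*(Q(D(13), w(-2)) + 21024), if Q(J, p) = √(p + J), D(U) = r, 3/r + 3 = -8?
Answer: 872012448 + 41477*√1903/11 ≈ 8.7218e+8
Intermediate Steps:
w(d) = 4*d² (w(d) = (2*d)*(2*d) = 4*d²)
r = -3/11 (r = 3/(-3 - 8) = 3/(-11) = 3*(-1/11) = -3/11 ≈ -0.27273)
D(U) = -3/11
Q(J, p) = √(J + p)
(8946 + 32531)*(Q(D(13), w(-2)) + 21024) = (8946 + 32531)*(√(-3/11 + 4*(-2)²) + 21024) = 41477*(√(-3/11 + 4*4) + 21024) = 41477*(√(-3/11 + 16) + 21024) = 41477*(√(173/11) + 21024) = 41477*(√1903/11 + 21024) = 41477*(21024 + √1903/11) = 872012448 + 41477*√1903/11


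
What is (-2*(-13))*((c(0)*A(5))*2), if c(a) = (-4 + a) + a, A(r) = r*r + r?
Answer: -6240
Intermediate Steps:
A(r) = r + r**2 (A(r) = r**2 + r = r + r**2)
c(a) = -4 + 2*a
(-2*(-13))*((c(0)*A(5))*2) = (-2*(-13))*(((-4 + 2*0)*(5*(1 + 5)))*2) = 26*(((-4 + 0)*(5*6))*2) = 26*(-4*30*2) = 26*(-120*2) = 26*(-240) = -6240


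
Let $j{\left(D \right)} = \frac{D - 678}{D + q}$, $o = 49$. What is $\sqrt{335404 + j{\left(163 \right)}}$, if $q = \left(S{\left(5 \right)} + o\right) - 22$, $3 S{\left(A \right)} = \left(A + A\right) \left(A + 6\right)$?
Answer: $\frac{\sqrt{1550897590}}{68} \approx 579.14$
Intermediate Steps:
$S{\left(A \right)} = \frac{2 A \left(6 + A\right)}{3}$ ($S{\left(A \right)} = \frac{\left(A + A\right) \left(A + 6\right)}{3} = \frac{2 A \left(6 + A\right)}{3}$)
$q = \frac{191}{3}$ ($q = \left(\frac{2}{3} \cdot 5 \left(6 + 5\right) + 49\right) - 22 = \left(\frac{2}{3} \cdot 5 \cdot 11 + 49\right) - 22 = \left(\frac{110}{3} + 49\right) - 22 = \frac{257}{3} - 22 = \frac{191}{3} \approx 63.667$)
$j{\left(D \right)} = \frac{-678 + D}{\frac{191}{3} + D}$ ($j{\left(D \right)} = \frac{D - 678}{D + \frac{191}{3}} = \frac{-678 + D}{\frac{191}{3} + D}$)
$\sqrt{335404 + j{\left(163 \right)}} = \sqrt{335404 + \frac{3 \left(-678 + 163\right)}{191 + 3 \cdot 163}} = \sqrt{335404 + 3 \frac{1}{191 + 489} \left(-515\right)} = \sqrt{335404 + 3 \cdot \frac{1}{680} \left(-515\right)} = \sqrt{335404 - \frac{309}{136}} = \sqrt{\frac{45614635}{136}} = \frac{\sqrt{1550897590}}{68}$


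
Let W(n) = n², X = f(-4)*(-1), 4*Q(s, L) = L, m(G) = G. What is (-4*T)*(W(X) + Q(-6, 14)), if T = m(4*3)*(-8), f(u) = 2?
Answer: 2880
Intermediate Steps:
T = -96 (T = (4*3)*(-8) = 12*(-8) = -96)
Q(s, L) = L/4
X = -2 (X = 2*(-1) = -2)
(-4*T)*(W(X) + Q(-6, 14)) = (-4*(-96))*((-2)² + (¼)*14) = 384*(4 + 7/2) = 384*(15/2) = 2880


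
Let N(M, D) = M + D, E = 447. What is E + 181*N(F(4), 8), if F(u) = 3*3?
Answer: 3524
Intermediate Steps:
F(u) = 9
N(M, D) = D + M
E + 181*N(F(4), 8) = 447 + 181*(8 + 9) = 447 + 181*17 = 447 + 3077 = 3524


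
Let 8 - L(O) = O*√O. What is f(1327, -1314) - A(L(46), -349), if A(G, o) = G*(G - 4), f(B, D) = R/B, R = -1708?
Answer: -129209044/1327 + 552*√46 ≈ -93626.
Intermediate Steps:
L(O) = 8 - O^(3/2) (L(O) = 8 - O*√O = 8 - O^(3/2))
f(B, D) = -1708/B
A(G, o) = G*(-4 + G)
f(1327, -1314) - A(L(46), -349) = -1708/1327 - (8 - 46^(3/2))*(-4 + (8 - 46^(3/2))) = -1708*1/1327 - (8 - 46*√46)*(-4 + (8 - 46*√46)) = -1708/1327 - (8 - 46*√46)*(-4 + (8 - 46*√46)) = -1708/1327 - (8 - 46*√46)*(4 - 46*√46) = -1708/1327 - (4 - 46*√46)*(8 - 46*√46)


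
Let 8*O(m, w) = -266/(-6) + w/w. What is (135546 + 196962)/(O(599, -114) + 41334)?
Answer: 997524/124019 ≈ 8.0433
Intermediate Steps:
O(m, w) = 17/3 (O(m, w) = (-266/(-6) + w/w)/8 = (-266*(-⅙) + 1)/8 = (133/3 + 1)/8 = (⅛)*(136/3) = 17/3)
(135546 + 196962)/(O(599, -114) + 41334) = (135546 + 196962)/(17/3 + 41334) = 332508/(124019/3) = 332508*(3/124019) = 997524/124019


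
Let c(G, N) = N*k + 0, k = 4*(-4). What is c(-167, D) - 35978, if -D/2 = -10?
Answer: -36298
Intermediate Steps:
D = 20 (D = -2*(-10) = 20)
k = -16
c(G, N) = -16*N (c(G, N) = N*(-16) + 0 = -16*N + 0 = -16*N)
c(-167, D) - 35978 = -16*20 - 35978 = -320 - 35978 = -36298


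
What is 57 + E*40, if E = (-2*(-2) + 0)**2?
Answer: 697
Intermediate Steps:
E = 16 (E = (4 + 0)**2 = 4**2 = 16)
57 + E*40 = 57 + 16*40 = 57 + 640 = 697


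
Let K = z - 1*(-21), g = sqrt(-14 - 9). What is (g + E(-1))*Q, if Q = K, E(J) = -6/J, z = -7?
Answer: 84 + 14*I*sqrt(23) ≈ 84.0 + 67.142*I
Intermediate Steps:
g = I*sqrt(23) (g = sqrt(-23) = I*sqrt(23) ≈ 4.7958*I)
K = 14 (K = -7 - 1*(-21) = -7 + 21 = 14)
Q = 14
(g + E(-1))*Q = (I*sqrt(23) - 6/(-1))*14 = (I*sqrt(23) - 6*(-1))*14 = (I*sqrt(23) + 6)*14 = (6 + I*sqrt(23))*14 = 84 + 14*I*sqrt(23)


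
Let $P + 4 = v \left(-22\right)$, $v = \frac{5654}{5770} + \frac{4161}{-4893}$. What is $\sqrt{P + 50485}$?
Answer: $\frac{\sqrt{1117642726156794285}}{4705435} \approx 224.67$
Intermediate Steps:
$v = \frac{609342}{4705435}$ ($v = 5654 \cdot \frac{1}{5770} + 4161 \left(- \frac{1}{4893}\right) = \frac{2827}{2885} - \frac{1387}{1631} = \frac{609342}{4705435} \approx 0.1295$)
$P = - \frac{32227264}{4705435}$ ($P = -4 + \frac{609342}{4705435} \left(-22\right) = -4 - \frac{13405524}{4705435} = - \frac{32227264}{4705435} \approx -6.8489$)
$\sqrt{P + 50485} = \sqrt{- \frac{32227264}{4705435} + 50485} = \sqrt{\frac{237521658711}{4705435}} = \frac{\sqrt{1117642726156794285}}{4705435}$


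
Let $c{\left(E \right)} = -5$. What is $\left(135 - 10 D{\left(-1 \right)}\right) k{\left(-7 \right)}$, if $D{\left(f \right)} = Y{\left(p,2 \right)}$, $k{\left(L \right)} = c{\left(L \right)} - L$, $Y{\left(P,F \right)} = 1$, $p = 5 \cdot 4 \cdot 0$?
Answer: $250$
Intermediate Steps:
$p = 0$ ($p = 20 \cdot 0 = 0$)
$k{\left(L \right)} = -5 - L$
$D{\left(f \right)} = 1$
$\left(135 - 10 D{\left(-1 \right)}\right) k{\left(-7 \right)} = \left(135 - 10\right) \left(-5 - -7\right) = \left(135 - 10\right) \left(-5 + 7\right) = 125 \cdot 2 = 250$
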